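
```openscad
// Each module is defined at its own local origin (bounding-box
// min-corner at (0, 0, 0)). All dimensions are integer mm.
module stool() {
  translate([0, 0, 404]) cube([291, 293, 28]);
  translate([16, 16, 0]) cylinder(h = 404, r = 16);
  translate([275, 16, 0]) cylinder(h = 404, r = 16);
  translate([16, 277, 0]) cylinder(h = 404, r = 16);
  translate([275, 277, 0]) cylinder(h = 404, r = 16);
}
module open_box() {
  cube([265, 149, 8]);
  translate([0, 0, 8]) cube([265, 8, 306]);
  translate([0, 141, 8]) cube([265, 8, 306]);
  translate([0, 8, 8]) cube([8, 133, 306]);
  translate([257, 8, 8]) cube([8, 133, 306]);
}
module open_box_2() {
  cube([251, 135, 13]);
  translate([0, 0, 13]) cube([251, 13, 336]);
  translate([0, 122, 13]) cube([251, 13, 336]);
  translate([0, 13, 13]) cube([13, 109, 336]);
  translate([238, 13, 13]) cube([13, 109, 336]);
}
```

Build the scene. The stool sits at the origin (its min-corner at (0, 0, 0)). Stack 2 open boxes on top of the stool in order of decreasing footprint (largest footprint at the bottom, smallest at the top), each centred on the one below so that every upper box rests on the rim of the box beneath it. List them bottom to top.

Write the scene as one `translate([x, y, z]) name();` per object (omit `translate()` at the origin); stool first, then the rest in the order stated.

stool();
translate([13, 72, 432]) open_box();
translate([20, 79, 746]) open_box_2();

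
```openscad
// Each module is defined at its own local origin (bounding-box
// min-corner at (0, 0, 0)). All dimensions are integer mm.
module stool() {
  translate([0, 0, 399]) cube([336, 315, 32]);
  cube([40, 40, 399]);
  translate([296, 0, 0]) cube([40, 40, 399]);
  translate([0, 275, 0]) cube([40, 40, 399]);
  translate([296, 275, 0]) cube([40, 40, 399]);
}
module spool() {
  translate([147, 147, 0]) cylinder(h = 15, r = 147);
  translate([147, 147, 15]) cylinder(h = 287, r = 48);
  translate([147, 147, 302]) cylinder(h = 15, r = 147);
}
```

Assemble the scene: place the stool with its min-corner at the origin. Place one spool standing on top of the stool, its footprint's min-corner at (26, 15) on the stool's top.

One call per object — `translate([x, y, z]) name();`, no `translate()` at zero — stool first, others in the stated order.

stool();
translate([26, 15, 431]) spool();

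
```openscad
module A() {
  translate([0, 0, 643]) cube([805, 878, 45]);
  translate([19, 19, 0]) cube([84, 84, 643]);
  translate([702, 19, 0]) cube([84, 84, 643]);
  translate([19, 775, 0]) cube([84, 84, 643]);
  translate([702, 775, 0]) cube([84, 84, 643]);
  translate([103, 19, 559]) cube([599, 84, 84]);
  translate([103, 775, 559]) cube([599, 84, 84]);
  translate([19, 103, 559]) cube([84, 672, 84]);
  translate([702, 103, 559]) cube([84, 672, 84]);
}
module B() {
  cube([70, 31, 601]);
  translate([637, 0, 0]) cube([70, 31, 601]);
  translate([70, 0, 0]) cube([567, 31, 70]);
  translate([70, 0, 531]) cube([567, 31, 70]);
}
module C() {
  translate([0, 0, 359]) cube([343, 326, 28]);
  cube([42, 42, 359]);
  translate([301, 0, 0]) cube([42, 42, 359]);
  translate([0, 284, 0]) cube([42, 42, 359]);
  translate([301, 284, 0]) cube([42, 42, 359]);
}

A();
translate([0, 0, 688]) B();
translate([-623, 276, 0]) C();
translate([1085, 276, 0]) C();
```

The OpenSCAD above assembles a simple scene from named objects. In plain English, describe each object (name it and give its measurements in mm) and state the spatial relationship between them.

A is a table with a 805×878 mm rectangular top, 45 mm thick, top surface at z = 688 mm, supported by four 84×84 mm square legs, each inset 19 mm from the nearest pair of top edges, running from the floor. Four apron rails, 84 mm thick and 84 mm tall, run between adjacent legs with their top edges flush with the underside of the top and their outer faces flush with the legs' outer faces.

B is a rectangular picture frame lying in the x–z plane (depth along y). The opening is 567 mm wide (x) by 461 mm tall (z), surrounded by a border 70 mm wide on all four sides. The frame is 31 mm deep and is made of two full-height vertical stiles with two horizontal rails fitted between them.

C is a four-legged stool. The seat is a 343×326×28 mm slab whose top surface is at z = 387 mm; four square legs, each 42×42 mm in cross-section, run from the floor (z = 0) to the underside of the seat, each flush with a corner of the seat.

The picture frame is on top of the table. Two stools sit around the table at the −x, +x sides.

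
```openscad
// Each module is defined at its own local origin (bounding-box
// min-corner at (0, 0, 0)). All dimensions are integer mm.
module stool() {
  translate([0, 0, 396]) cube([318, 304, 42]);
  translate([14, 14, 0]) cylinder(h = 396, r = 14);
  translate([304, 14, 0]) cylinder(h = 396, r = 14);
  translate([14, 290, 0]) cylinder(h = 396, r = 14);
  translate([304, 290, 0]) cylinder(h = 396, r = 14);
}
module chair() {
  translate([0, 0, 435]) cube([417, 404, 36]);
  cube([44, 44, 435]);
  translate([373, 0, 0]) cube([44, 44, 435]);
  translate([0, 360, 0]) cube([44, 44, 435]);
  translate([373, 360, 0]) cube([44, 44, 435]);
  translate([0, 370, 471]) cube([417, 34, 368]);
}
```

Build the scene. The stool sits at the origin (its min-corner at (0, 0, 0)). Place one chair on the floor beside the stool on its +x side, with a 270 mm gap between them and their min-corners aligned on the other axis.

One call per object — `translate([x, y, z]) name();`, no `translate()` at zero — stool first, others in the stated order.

stool();
translate([588, 0, 0]) chair();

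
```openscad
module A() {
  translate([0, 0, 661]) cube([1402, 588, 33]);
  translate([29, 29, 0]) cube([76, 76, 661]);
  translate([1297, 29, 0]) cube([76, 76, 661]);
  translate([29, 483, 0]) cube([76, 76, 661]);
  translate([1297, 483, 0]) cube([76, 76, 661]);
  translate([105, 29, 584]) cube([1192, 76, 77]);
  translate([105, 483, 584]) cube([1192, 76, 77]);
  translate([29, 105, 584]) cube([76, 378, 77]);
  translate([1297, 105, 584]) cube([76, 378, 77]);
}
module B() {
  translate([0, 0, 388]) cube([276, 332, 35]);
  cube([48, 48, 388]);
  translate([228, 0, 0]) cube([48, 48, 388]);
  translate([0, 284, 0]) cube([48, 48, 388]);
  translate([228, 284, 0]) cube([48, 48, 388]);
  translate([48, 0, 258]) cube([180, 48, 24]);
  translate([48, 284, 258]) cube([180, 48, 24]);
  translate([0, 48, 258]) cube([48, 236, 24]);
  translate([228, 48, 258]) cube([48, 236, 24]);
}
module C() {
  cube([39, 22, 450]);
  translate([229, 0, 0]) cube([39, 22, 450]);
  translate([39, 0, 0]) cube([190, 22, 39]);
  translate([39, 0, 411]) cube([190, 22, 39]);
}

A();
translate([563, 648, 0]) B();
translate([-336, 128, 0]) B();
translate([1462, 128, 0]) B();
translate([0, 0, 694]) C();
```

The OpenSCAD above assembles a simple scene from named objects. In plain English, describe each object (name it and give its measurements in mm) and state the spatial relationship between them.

A is a rectangular dining table. The top is 1402×588×33 mm with its upper surface at z = 694 mm. It stands on four 76×76 mm square legs, each inset 29 mm from the nearest pair of top edges, running from the floor to the underside of the top. Four apron rails, 76 mm thick and 77 mm tall, run between adjacent legs with their top edges flush with the underside of the top and their outer faces flush with the legs' outer faces.

B is a simple wooden stool: a rectangular seat 276 mm (x) by 332 mm (y), 35 mm thick, top face at z = 423 mm, on four square legs, each 48×48 mm in cross-section. The legs rest on z = 0, each flush with a corner of the seat. Four stretchers, 48 mm wide and 24 mm tall, connect adjacent legs with their undersides at z = 258 mm, each running between the inner faces of the legs it joins and aligned with the legs' outer faces on the other axis.

C is a picture frame with a 190×372 mm rectangular opening (x by z) and a uniform 39 mm border on every side. Frame depth is 22 mm along y. It is built from two vertical stiles running the full outside height and two horizontal rails spanning the gap between the stiles.

Three stools sit around the table at the +y, −x, +x sides. The picture frame is on top of the table.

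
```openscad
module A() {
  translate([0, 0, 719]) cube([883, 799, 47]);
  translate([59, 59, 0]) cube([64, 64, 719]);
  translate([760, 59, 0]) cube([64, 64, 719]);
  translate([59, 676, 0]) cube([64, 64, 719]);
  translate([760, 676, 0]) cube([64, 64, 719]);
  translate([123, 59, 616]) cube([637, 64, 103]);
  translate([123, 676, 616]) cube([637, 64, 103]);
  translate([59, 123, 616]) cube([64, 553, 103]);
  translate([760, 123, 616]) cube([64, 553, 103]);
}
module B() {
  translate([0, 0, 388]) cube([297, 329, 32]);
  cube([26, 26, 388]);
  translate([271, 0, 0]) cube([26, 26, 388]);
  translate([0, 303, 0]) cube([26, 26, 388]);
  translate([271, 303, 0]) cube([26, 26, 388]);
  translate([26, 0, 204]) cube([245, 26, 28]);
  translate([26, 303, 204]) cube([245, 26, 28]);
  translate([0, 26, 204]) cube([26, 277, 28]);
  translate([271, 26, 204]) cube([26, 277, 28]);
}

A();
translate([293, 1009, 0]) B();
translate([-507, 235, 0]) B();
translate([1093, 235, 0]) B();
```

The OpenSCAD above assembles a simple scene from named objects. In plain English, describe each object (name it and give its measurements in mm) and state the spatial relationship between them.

A is a table with a 883×799 mm rectangular top, 47 mm thick, top surface at z = 766 mm, supported by four 64×64 mm square legs, each inset 59 mm from the nearest pair of top edges, running from the floor. Four apron rails, 64 mm thick and 103 mm tall, run between adjacent legs with their top edges flush with the underside of the top and their outer faces flush with the legs' outer faces.

B is a four-legged stool. The seat is 297×329 mm, 32 mm thick, top at z = 420 mm. It stands on four square legs, each 26×26 mm in cross-section, from z = 0 to the seat underside, each flush with a corner of the seat. Four stretchers, 26 mm wide and 28 mm tall, connect adjacent legs with their undersides at z = 204 mm, each running between the inner faces of the legs it joins and aligned with the legs' outer faces on the other axis.

Three stools sit around the table at the +y, −x, +x sides.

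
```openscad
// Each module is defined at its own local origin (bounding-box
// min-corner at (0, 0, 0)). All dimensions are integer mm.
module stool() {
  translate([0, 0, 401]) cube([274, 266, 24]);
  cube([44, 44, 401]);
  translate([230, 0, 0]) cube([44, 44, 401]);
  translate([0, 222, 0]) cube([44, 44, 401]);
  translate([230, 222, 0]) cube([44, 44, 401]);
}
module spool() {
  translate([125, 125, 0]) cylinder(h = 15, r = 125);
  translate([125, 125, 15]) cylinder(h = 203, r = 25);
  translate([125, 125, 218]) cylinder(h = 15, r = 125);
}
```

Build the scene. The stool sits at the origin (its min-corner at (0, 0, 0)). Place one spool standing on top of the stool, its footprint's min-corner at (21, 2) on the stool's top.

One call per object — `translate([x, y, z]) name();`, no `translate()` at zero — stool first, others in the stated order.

stool();
translate([21, 2, 425]) spool();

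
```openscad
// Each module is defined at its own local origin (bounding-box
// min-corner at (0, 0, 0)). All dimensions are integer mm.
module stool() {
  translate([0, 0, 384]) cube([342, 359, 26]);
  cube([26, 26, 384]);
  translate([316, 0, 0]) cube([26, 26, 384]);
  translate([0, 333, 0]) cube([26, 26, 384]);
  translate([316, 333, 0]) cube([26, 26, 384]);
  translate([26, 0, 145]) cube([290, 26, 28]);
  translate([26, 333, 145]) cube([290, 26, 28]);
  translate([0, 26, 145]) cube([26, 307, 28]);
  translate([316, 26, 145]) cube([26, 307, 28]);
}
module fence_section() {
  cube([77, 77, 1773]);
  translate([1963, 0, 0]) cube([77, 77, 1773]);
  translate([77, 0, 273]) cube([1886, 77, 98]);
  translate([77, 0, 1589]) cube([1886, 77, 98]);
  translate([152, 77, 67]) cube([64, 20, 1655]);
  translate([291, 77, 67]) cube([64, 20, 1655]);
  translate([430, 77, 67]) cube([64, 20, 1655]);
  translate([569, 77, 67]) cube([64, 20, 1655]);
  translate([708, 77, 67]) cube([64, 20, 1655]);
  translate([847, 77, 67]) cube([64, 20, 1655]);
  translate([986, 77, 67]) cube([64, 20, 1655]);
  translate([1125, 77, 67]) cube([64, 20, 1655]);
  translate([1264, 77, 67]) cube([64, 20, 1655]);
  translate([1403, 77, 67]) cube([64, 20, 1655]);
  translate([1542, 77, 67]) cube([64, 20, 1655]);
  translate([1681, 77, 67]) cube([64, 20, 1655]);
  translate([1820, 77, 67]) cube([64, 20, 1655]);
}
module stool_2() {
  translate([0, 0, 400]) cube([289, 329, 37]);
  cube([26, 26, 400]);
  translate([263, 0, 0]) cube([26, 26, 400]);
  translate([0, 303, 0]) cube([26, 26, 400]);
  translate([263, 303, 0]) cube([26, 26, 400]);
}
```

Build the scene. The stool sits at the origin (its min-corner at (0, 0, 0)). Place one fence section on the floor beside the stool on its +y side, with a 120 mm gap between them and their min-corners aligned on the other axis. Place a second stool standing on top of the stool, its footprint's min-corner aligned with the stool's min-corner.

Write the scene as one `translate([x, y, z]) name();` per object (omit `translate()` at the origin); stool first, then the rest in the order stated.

stool();
translate([0, 479, 0]) fence_section();
translate([0, 0, 410]) stool_2();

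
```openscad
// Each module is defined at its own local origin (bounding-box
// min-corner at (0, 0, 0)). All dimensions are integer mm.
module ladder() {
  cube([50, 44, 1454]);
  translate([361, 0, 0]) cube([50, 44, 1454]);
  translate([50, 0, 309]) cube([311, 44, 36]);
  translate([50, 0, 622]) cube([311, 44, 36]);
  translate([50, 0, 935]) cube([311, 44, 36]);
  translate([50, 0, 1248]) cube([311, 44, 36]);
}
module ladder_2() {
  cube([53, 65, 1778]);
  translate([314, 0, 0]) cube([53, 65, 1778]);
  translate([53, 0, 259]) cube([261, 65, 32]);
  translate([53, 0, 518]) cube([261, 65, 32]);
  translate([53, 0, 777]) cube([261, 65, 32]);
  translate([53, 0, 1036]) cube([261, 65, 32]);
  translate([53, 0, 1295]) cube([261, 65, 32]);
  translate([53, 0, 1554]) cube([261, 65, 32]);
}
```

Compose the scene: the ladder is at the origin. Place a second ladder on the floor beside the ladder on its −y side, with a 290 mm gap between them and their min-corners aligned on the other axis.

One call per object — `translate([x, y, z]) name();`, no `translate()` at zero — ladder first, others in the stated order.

ladder();
translate([0, -355, 0]) ladder_2();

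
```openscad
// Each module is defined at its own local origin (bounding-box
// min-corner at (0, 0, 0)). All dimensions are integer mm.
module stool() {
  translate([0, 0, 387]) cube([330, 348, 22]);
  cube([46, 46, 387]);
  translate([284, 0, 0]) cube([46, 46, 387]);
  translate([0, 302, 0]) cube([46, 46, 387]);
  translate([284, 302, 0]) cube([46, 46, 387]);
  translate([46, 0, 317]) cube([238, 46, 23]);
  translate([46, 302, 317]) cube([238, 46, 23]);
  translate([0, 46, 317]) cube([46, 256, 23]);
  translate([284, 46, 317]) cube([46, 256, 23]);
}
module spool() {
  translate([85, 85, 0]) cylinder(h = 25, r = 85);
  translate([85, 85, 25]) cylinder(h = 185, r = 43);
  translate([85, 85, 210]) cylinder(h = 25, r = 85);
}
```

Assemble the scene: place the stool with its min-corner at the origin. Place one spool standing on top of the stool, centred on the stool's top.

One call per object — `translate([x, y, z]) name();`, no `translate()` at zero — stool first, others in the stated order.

stool();
translate([80, 89, 409]) spool();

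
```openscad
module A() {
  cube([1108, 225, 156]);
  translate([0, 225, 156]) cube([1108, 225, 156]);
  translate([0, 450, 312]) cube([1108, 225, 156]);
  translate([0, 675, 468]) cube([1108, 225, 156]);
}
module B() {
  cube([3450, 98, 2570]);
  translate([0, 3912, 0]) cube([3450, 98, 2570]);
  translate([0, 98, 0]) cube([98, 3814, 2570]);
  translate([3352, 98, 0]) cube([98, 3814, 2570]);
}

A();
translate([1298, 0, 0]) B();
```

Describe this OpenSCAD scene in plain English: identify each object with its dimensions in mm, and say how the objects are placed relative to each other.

A is a run of 4 identical solid stair steps. Each tread is 1108×225 mm and each step block is 156 mm high. Step 1 rests on the floor; step k is offset from step 1 by (k−1)×225 mm in y and (k−1)×156 mm in z.

B is a box-shaped house frame (walls only): outside footprint 3450×4010 mm, wall height 2570 mm, wall thickness 98 mm. The two y-facing walls run the full x-width; the two x-facing walls fit between the inner faces of the y-facing walls.

The house frame is on the floor beside the staircase on its +x side.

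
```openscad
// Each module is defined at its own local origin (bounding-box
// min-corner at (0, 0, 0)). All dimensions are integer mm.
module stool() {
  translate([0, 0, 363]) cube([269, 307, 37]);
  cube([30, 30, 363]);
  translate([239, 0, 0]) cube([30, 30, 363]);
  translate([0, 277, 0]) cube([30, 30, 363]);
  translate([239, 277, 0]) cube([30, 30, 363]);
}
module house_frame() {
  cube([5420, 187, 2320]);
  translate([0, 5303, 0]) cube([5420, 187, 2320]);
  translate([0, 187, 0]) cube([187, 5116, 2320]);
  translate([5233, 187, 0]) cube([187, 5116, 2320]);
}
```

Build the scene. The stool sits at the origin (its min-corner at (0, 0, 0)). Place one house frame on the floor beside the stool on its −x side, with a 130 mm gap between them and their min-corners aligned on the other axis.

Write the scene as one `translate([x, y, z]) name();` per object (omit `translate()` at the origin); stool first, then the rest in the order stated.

stool();
translate([-5550, 0, 0]) house_frame();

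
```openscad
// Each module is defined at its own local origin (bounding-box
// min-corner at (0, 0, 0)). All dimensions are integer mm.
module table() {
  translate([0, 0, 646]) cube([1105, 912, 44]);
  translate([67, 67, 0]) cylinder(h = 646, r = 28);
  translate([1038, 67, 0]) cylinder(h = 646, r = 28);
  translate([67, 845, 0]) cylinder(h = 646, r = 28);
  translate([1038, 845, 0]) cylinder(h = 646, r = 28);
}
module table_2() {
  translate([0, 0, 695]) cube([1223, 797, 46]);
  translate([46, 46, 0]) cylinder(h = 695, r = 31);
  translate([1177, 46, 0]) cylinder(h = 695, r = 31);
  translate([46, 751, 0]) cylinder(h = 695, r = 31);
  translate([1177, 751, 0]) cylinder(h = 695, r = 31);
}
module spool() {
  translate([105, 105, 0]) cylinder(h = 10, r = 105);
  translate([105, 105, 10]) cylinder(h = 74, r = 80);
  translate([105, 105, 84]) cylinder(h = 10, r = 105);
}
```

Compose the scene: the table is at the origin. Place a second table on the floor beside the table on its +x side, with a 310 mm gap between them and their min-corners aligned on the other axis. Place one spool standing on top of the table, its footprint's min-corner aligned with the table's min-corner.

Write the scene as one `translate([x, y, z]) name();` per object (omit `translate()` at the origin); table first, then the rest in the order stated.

table();
translate([1415, 0, 0]) table_2();
translate([0, 0, 690]) spool();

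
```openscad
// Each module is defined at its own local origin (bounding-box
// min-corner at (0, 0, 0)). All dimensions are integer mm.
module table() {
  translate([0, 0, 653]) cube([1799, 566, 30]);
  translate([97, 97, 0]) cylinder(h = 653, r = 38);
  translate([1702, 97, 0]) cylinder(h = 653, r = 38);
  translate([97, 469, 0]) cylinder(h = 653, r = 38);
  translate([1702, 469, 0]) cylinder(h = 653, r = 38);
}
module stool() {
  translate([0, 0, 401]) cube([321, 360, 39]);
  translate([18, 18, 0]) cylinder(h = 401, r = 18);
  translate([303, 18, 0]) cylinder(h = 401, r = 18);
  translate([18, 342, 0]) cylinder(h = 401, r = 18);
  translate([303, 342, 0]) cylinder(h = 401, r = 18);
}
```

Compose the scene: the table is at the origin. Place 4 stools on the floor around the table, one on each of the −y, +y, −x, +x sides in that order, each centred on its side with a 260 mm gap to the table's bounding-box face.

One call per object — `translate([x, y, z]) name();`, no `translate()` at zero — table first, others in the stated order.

table();
translate([739, -620, 0]) stool();
translate([739, 826, 0]) stool();
translate([-581, 103, 0]) stool();
translate([2059, 103, 0]) stool();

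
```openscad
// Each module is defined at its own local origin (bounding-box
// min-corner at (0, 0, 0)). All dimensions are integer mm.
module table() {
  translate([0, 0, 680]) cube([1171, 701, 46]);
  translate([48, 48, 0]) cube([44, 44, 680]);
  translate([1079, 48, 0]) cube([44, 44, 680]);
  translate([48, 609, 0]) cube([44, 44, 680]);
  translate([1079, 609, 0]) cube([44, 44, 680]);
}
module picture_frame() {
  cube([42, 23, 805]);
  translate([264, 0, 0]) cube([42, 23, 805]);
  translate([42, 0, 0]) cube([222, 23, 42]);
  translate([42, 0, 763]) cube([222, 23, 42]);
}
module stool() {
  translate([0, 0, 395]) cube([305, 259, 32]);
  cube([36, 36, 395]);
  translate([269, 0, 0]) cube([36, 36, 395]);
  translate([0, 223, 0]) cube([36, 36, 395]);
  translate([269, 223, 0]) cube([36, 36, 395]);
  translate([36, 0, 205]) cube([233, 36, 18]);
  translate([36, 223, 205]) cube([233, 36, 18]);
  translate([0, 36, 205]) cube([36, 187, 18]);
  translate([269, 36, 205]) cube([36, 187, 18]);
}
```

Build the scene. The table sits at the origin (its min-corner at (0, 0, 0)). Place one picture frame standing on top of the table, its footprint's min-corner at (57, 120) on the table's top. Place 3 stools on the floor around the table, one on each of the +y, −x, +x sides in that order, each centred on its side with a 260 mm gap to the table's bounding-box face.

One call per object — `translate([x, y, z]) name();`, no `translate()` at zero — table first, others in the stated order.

table();
translate([57, 120, 726]) picture_frame();
translate([433, 961, 0]) stool();
translate([-565, 221, 0]) stool();
translate([1431, 221, 0]) stool();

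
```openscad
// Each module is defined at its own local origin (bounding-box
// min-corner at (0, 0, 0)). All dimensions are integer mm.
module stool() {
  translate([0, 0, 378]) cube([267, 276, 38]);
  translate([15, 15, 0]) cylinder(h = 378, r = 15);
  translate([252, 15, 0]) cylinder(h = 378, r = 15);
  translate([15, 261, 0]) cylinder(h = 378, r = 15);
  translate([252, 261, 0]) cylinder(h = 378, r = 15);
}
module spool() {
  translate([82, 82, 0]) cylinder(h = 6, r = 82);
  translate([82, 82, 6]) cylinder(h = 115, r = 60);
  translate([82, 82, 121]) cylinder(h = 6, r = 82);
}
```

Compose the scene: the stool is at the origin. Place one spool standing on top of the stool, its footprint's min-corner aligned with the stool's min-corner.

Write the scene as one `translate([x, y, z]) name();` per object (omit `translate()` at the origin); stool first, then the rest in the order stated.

stool();
translate([0, 0, 416]) spool();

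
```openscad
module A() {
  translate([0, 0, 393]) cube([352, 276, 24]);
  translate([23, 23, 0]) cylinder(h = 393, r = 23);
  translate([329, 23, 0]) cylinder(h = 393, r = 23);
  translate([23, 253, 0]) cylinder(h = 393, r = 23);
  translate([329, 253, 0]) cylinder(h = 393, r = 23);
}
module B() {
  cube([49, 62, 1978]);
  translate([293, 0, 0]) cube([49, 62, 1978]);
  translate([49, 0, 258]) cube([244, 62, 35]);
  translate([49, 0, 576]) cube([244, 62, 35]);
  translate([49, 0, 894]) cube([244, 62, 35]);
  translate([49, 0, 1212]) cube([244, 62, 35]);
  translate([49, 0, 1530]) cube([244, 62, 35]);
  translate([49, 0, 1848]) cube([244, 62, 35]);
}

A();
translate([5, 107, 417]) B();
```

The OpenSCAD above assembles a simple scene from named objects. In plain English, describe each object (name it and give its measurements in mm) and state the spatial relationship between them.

A is a four-legged stool. The seat is a 352×276×24 mm slab whose top surface is at z = 417 mm; four round legs, each 46 mm in diameter, run from the floor (z = 0) to the underside of the seat, each leg's axis is inset half a diameter from the nearest pair of seat edges (so the leg's bounding box is flush with the corner).

B is a wooden ladder with two side rails of 49×62 mm section and 1978 mm height, set 342 mm apart overall. Between them run 6 rectangular rungs (62 mm deep, 35 mm thick), front faces flush with the rails' −y face. The bottom of the first rung is 258 mm above the floor and each subsequent rung is 318 mm higher than the one below.

The ladder is on top of the stool, centred.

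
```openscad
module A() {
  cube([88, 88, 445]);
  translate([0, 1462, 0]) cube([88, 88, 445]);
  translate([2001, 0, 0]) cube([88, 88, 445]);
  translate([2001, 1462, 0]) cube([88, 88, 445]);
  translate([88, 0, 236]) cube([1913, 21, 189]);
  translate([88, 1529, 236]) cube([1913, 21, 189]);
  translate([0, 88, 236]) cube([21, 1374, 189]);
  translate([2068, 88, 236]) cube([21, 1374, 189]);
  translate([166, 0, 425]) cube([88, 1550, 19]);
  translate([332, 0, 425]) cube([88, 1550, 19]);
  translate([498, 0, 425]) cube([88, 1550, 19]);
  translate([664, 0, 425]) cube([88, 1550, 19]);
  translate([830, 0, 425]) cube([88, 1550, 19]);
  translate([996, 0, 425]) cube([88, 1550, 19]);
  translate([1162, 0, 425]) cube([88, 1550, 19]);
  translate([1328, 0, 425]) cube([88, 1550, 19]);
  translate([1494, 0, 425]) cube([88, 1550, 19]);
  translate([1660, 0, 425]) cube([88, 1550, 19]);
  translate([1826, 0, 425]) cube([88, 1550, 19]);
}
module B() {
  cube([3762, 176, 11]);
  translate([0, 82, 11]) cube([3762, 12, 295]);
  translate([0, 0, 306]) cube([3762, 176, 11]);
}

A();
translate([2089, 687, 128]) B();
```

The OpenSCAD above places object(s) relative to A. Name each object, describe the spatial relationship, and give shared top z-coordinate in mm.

Both tops at z = 445 mm.

A is a bed frame. B is an I-beam. The I-beam is beside the bed frame with their tops flush at z = 445. The shared top z-coordinate is 445 mm.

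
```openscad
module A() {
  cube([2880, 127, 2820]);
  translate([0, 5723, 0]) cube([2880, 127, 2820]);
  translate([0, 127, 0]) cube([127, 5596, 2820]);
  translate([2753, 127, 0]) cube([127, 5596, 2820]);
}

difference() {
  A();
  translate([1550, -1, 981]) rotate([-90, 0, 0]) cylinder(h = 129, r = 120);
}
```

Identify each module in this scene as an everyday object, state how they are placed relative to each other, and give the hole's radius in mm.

A is a house frame. The house frame has a circular hole through its front wall. The hole's radius is 120 mm.

The subtracted cylinder has r = 120 mm.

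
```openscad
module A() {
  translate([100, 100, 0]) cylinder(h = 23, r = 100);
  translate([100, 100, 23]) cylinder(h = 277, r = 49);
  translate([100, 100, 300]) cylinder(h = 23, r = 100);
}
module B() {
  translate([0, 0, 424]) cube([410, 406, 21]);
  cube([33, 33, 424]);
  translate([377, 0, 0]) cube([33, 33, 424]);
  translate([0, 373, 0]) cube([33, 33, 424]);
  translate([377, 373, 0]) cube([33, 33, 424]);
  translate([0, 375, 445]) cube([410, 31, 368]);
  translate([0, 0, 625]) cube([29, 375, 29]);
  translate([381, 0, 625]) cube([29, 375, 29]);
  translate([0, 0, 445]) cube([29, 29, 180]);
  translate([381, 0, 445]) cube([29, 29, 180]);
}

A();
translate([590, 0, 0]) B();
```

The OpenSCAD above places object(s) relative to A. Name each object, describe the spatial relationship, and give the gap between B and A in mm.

A is a spool. B is a chair. The chair is on the floor beside the spool on its +x side. The gap between the chair and the spool is 390 mm.

The chair's nearest face is 390 mm from the spool's +x face.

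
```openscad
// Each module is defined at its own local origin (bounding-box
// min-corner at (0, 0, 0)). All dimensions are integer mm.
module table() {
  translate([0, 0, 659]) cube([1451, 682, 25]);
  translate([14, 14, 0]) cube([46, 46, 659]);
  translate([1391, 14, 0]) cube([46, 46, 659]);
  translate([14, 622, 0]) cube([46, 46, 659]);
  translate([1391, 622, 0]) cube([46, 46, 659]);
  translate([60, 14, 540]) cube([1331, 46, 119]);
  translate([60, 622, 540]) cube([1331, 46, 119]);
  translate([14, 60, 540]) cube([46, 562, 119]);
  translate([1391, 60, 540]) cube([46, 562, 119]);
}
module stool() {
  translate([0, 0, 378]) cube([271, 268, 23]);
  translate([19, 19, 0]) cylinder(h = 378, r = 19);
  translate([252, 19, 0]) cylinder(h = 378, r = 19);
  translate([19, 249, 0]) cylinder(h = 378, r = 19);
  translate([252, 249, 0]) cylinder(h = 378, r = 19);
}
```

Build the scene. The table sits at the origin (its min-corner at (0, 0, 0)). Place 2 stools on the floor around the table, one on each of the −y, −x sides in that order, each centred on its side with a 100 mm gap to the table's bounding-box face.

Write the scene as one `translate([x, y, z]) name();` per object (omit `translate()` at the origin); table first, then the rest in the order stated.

table();
translate([590, -368, 0]) stool();
translate([-371, 207, 0]) stool();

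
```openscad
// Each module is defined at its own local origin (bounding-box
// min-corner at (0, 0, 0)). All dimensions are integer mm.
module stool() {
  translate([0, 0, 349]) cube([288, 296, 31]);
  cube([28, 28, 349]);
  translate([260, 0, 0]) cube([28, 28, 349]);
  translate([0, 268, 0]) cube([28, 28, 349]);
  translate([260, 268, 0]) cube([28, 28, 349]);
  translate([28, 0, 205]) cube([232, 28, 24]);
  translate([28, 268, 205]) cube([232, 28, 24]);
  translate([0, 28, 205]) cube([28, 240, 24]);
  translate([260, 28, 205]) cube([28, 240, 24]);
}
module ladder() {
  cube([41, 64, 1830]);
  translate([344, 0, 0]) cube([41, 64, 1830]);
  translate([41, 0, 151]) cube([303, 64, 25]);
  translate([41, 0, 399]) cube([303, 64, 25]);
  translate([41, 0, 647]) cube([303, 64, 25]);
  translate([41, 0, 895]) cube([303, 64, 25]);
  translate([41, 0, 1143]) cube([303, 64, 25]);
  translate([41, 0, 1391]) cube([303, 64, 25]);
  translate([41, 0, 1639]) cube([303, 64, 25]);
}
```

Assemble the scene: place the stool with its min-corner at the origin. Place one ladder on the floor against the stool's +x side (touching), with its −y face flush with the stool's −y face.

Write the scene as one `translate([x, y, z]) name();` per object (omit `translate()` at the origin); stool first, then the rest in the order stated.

stool();
translate([288, 0, 0]) ladder();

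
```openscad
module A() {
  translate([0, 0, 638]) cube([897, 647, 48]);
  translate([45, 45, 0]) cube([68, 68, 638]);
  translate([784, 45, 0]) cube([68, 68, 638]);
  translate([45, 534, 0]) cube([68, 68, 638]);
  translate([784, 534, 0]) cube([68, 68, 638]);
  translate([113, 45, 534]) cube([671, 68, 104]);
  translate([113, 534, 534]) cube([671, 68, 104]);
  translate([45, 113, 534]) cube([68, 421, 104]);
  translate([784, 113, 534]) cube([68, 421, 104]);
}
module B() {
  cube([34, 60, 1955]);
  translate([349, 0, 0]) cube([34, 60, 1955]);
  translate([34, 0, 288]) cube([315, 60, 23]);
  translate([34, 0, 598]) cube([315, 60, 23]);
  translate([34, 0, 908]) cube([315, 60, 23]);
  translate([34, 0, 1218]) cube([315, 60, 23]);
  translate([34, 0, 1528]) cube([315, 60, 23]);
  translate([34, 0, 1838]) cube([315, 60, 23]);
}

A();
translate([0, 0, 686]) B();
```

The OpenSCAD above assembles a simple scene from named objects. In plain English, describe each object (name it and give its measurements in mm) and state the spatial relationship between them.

A is a table with a 897×647 mm rectangular top, 48 mm thick, top surface at z = 686 mm, supported by four 68×68 mm square legs, each inset 45 mm from the nearest pair of top edges, running from the floor. Four apron rails, 68 mm thick and 104 mm tall, run between adjacent legs with their top edges flush with the underside of the top and their outer faces flush with the legs' outer faces.

B is a wooden ladder with two side rails of 34×60 mm section and 1955 mm height, set 383 mm apart overall. Between them run 6 rectangular rungs (60 mm deep, 23 mm thick), front faces flush with the rails' −y face. The bottom of the first rung is 288 mm above the floor and each subsequent rung is 310 mm higher than the one below.

The ladder is on top of the table.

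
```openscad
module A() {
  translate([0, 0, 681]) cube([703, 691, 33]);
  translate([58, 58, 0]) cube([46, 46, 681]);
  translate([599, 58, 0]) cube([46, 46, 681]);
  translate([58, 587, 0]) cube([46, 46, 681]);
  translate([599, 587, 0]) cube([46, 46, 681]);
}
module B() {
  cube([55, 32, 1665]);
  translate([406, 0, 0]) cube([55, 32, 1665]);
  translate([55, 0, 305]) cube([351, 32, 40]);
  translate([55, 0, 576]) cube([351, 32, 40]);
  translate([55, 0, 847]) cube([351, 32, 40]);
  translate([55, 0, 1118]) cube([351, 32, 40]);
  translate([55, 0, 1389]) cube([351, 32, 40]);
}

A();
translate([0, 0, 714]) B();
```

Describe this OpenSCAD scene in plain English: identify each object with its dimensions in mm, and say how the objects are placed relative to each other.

A is a table with a 703×691 mm rectangular top, 33 mm thick, top surface at z = 714 mm, supported by four 46×46 mm square legs, each inset 58 mm from the nearest pair of top edges, running from the floor.

B is a straight ladder. Two 55×32 mm vertical rails, 1665 mm tall, stand 461 mm apart (outside-to-outside) with their front faces coplanar on the −y side. 5 rungs, each 32 mm deep and 40 mm tall, span between the inner faces of the rails, front faces flush with the rails. The lowest rung's underside is at z = 305 mm and rungs are spaced 271 mm apart (underside to underside).

The ladder is on top of the table.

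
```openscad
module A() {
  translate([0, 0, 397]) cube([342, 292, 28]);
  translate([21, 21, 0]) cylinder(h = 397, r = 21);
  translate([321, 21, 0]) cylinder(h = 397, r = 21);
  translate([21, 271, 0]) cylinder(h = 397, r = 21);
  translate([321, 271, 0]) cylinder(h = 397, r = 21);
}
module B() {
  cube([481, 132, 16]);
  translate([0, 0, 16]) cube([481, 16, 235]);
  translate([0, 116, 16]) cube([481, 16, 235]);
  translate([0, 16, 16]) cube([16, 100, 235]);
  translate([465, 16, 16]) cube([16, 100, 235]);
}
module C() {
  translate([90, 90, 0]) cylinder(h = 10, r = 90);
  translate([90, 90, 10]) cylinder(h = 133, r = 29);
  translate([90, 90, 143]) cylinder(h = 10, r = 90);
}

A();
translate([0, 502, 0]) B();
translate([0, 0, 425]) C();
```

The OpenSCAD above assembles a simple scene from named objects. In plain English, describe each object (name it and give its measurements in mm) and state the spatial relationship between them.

A is a simple wooden stool: a rectangular seat 342 mm (x) by 292 mm (y), 28 mm thick, top face at z = 425 mm, on four round legs, each 42 mm in diameter. The legs rest on z = 0, each leg's axis is inset half a diameter from the nearest pair of seat edges (so the leg's bounding box is flush with the corner).

B is an open-topped rectangular box: outside dimensions 481×132×251 mm, with a uniform wall and base thickness of 16 mm. The base is a full 481×132 slab on the floor; four walls sit on top of the base. The front and back walls (the −y and +y sides) span the full width; the two side walls fit between them.

C is a spool: two coaxial disc flanges of radius 90 mm and thickness 10 mm, joined by a core cylinder of radius 29 mm and height 133 mm. The lower flange rests on z = 0 and the three cylinders share a vertical axis.

The open box is on the floor beside the stool on its +y side. The spool is on top of the stool.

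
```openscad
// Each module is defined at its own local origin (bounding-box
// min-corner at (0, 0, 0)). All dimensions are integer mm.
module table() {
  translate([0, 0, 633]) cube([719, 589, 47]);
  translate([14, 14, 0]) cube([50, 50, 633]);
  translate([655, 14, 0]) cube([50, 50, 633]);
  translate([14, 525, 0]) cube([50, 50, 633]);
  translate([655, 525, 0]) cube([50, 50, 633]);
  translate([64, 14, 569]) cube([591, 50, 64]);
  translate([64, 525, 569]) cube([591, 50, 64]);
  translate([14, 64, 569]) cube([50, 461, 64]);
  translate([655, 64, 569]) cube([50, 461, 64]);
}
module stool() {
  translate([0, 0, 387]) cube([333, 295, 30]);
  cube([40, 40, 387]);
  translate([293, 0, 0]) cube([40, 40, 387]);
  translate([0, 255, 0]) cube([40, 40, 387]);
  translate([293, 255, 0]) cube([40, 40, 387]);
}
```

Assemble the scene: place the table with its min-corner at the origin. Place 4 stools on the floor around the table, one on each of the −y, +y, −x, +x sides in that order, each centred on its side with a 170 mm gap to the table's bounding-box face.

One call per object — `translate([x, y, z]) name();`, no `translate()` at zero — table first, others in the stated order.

table();
translate([193, -465, 0]) stool();
translate([193, 759, 0]) stool();
translate([-503, 147, 0]) stool();
translate([889, 147, 0]) stool();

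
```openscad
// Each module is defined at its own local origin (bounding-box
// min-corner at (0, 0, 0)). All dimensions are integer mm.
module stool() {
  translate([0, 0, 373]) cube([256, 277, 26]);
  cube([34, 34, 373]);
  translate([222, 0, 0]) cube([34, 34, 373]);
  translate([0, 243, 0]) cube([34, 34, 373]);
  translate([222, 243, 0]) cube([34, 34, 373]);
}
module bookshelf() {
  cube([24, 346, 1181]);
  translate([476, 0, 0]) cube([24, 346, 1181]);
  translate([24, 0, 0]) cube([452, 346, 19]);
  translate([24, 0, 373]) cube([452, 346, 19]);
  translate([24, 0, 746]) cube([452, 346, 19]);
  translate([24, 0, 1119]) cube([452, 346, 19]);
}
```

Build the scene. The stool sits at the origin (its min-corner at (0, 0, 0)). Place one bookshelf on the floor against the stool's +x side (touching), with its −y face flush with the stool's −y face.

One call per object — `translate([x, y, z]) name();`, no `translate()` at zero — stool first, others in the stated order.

stool();
translate([256, 0, 0]) bookshelf();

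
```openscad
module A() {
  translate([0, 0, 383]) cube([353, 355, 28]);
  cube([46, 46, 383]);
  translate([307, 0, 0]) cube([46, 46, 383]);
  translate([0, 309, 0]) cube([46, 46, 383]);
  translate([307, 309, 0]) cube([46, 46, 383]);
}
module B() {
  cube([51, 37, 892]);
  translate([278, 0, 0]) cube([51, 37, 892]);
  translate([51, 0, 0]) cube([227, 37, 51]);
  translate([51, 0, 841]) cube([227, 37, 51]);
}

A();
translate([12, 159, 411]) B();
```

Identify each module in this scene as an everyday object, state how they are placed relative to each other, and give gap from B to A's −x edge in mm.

A is a stool. B is a picture frame. The picture frame is on top of the stool, centred. The gap from the picture frame to the stool's −x edge is 12 mm.

The picture frame's min-x is at 12; the stool's min-x is 0; gap = 12 mm.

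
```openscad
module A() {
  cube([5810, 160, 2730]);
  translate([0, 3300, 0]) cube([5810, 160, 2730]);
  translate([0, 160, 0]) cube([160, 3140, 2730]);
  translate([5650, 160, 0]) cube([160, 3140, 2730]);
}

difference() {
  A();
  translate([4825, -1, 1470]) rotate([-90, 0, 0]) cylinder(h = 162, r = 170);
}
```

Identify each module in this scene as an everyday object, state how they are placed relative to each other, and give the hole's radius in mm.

A is a house frame. The house frame has a circular hole through its front wall. The hole's radius is 170 mm.

The subtracted cylinder has r = 170 mm.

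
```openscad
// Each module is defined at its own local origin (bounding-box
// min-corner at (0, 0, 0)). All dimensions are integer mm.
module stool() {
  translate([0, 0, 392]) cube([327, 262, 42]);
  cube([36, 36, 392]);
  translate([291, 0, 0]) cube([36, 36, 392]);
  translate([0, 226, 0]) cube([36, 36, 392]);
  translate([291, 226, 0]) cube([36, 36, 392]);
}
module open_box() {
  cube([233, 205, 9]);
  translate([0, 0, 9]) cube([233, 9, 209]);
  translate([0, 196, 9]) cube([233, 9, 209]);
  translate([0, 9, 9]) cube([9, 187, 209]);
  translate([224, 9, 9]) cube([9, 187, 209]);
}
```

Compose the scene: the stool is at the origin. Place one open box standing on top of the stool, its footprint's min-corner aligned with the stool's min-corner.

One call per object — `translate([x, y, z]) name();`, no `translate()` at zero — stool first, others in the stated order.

stool();
translate([0, 0, 434]) open_box();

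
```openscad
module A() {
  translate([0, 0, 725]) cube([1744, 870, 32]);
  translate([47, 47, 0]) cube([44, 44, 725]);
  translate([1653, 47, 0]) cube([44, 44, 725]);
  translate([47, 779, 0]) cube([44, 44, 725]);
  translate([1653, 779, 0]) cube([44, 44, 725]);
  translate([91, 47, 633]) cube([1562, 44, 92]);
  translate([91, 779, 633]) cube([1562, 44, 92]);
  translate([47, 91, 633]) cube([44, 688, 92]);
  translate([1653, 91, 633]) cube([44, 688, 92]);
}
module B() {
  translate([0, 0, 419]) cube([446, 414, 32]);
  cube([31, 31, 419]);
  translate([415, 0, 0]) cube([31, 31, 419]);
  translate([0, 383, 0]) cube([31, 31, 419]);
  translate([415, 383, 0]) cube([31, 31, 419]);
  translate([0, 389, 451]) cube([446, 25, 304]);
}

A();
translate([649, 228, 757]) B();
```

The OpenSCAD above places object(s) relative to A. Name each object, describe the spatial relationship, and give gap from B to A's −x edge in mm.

A is a table. B is a chair. The chair is on top of the table, centred. The gap from the chair to the table's −x edge is 649 mm.

The chair's min-x is at 649; the table's min-x is 0; gap = 649 mm.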